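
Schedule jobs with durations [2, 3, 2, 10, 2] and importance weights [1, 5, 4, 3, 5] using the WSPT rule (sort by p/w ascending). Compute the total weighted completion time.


Compute p/w ratios and sort ascending (WSPT): [(2, 5), (2, 4), (3, 5), (2, 1), (10, 3)]
Compute weighted completion times:
  Job (p=2,w=5): C=2, w*C=5*2=10
  Job (p=2,w=4): C=4, w*C=4*4=16
  Job (p=3,w=5): C=7, w*C=5*7=35
  Job (p=2,w=1): C=9, w*C=1*9=9
  Job (p=10,w=3): C=19, w*C=3*19=57
Total weighted completion time = 127

127


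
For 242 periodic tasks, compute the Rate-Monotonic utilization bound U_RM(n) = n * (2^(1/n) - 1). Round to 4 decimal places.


Compute 2^(1/242) = 1.0028683504
Subtract 1: 1.0028683504 - 1 = 0.0028683504
Multiply by n: 242 * 0.0028683504 = 0.6941407968
Round to 4 dp: 0.6941

0.6941


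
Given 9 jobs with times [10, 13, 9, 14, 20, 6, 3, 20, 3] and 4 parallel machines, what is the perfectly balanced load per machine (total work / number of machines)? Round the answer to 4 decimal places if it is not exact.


Total processing time = 10 + 13 + 9 + 14 + 20 + 6 + 3 + 20 + 3 = 98
Number of machines = 4
Ideal balanced load = 98 / 4 = 24.5

24.5


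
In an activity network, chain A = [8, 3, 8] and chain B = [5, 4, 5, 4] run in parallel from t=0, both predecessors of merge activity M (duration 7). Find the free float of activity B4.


ES(B4) = sum of predecessors on chain B = 14
EF(B4) = ES + duration = 14 + 4 = 18
Successor of B4 is M. ES(M) = max(sum(A), sum(B)) = max(19, 18) = 19
Free float = ES(successor) - EF(current) = 19 - 18 = 1

1


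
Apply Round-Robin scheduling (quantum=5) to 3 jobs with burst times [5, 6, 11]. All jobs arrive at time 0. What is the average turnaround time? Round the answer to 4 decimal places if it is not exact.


Time quantum = 5
Execution trace:
  J1 runs 5 units, time = 5
  J2 runs 5 units, time = 10
  J3 runs 5 units, time = 15
  J2 runs 1 units, time = 16
  J3 runs 5 units, time = 21
  J3 runs 1 units, time = 22
Finish times: [5, 16, 22]
Average turnaround = 43/3 = 14.3333

14.3333


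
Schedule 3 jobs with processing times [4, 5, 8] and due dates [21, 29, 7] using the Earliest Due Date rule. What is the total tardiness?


Sort by due date (EDD order): [(8, 7), (4, 21), (5, 29)]
Compute completion times and tardiness:
  Job 1: p=8, d=7, C=8, tardiness=max(0,8-7)=1
  Job 2: p=4, d=21, C=12, tardiness=max(0,12-21)=0
  Job 3: p=5, d=29, C=17, tardiness=max(0,17-29)=0
Total tardiness = 1

1


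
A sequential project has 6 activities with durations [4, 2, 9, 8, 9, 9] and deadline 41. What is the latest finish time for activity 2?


LF(activity 2) = deadline - sum of successor durations
Successors: activities 3 through 6 with durations [9, 8, 9, 9]
Sum of successor durations = 35
LF = 41 - 35 = 6

6


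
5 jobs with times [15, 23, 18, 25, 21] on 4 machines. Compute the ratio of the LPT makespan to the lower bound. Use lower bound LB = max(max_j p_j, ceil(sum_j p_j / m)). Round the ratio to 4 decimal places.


LPT order: [25, 23, 21, 18, 15]
Machine loads after assignment: [25, 23, 21, 33]
LPT makespan = 33
Lower bound = max(max_job, ceil(total/4)) = max(25, 26) = 26
Ratio = 33 / 26 = 1.2692

1.2692


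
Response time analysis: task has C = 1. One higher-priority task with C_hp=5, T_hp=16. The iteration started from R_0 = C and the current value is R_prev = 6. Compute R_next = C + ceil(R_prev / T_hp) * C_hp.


R_next = C + ceil(R_prev / T_hp) * C_hp
ceil(6 / 16) = ceil(0.375) = 1
Interference = 1 * 5 = 5
R_next = 1 + 5 = 6
R_next = R_prev, so the iteration has converged (response time = 6).

6


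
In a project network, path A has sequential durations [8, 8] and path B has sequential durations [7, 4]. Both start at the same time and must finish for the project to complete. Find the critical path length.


Path A total = 8 + 8 = 16
Path B total = 7 + 4 = 11
Critical path = longest path = max(16, 11) = 16

16


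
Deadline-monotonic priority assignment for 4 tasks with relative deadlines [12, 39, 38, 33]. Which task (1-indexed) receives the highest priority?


Sort tasks by relative deadline (ascending):
  Task 1: deadline = 12
  Task 4: deadline = 33
  Task 3: deadline = 38
  Task 2: deadline = 39
Priority order (highest first): [1, 4, 3, 2]
Highest priority task = 1

1


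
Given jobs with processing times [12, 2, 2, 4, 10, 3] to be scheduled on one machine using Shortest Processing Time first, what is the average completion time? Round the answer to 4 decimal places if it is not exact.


Sort jobs by processing time (SPT order): [2, 2, 3, 4, 10, 12]
Compute completion times sequentially:
  Job 1: processing = 2, completes at 2
  Job 2: processing = 2, completes at 4
  Job 3: processing = 3, completes at 7
  Job 4: processing = 4, completes at 11
  Job 5: processing = 10, completes at 21
  Job 6: processing = 12, completes at 33
Sum of completion times = 78
Average completion time = 78/6 = 13.0

13.0


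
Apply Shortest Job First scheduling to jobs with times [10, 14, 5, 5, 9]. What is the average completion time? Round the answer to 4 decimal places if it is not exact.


SJF order (ascending): [5, 5, 9, 10, 14]
Completion times:
  Job 1: burst=5, C=5
  Job 2: burst=5, C=10
  Job 3: burst=9, C=19
  Job 4: burst=10, C=29
  Job 5: burst=14, C=43
Average completion = 106/5 = 21.2

21.2


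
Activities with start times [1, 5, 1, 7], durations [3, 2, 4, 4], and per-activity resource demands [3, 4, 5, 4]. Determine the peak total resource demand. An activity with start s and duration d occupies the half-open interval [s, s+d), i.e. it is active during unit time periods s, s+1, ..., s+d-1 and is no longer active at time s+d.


Each activity i is active on [start_i, start_i + duration_i).
Compute total resource usage per time slot:
  t=0: active resources = [], total = 0
  t=1: active resources = [3, 5], total = 8
  t=2: active resources = [3, 5], total = 8
  t=3: active resources = [3, 5], total = 8
  t=4: active resources = [5], total = 5
  t=5: active resources = [4], total = 4
  t=6: active resources = [4], total = 4
  t=7: active resources = [4], total = 4
  t=8: active resources = [4], total = 4
  t=9: active resources = [4], total = 4
  t=10: active resources = [4], total = 4
Peak resource demand = 8

8


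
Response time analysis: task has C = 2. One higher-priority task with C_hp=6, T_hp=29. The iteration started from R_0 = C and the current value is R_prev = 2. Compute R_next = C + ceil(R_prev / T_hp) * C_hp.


R_next = C + ceil(R_prev / T_hp) * C_hp
ceil(2 / 29) = ceil(0.069) = 1
Interference = 1 * 6 = 6
R_next = 2 + 6 = 8

8


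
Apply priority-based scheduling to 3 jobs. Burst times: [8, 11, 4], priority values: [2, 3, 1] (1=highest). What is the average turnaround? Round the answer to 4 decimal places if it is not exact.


Sort by priority (ascending = highest first):
Order: [(1, 4), (2, 8), (3, 11)]
Completion times:
  Priority 1, burst=4, C=4
  Priority 2, burst=8, C=12
  Priority 3, burst=11, C=23
Average turnaround = 39/3 = 13.0

13.0


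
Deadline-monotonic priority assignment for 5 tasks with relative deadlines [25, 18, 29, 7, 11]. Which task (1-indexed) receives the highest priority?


Sort tasks by relative deadline (ascending):
  Task 4: deadline = 7
  Task 5: deadline = 11
  Task 2: deadline = 18
  Task 1: deadline = 25
  Task 3: deadline = 29
Priority order (highest first): [4, 5, 2, 1, 3]
Highest priority task = 4

4


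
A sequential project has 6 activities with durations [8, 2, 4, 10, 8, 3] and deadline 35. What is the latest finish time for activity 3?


LF(activity 3) = deadline - sum of successor durations
Successors: activities 4 through 6 with durations [10, 8, 3]
Sum of successor durations = 21
LF = 35 - 21 = 14

14


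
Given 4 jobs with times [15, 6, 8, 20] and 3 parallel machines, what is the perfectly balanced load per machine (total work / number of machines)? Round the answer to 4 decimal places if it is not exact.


Total processing time = 15 + 6 + 8 + 20 = 49
Number of machines = 3
Ideal balanced load = 49 / 3 = 16.3333

16.3333


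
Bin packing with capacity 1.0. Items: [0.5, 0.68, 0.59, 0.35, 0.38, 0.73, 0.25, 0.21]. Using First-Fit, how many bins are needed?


Place items sequentially using First-Fit:
  Item 0.5 -> new Bin 1
  Item 0.68 -> new Bin 2
  Item 0.59 -> new Bin 3
  Item 0.35 -> Bin 1 (now 0.85)
  Item 0.38 -> Bin 3 (now 0.97)
  Item 0.73 -> new Bin 4
  Item 0.25 -> Bin 2 (now 0.93)
  Item 0.21 -> Bin 4 (now 0.94)
Total bins used = 4

4


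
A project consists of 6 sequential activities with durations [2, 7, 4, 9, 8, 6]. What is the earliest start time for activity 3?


Activity 3 starts after activities 1 through 2 complete.
Predecessor durations: [2, 7]
ES = 2 + 7 = 9

9


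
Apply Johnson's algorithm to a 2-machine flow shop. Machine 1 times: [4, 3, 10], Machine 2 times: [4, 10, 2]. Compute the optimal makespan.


Apply Johnson's rule:
  Group 1 (a <= b): [(2, 3, 10), (1, 4, 4)]
  Group 2 (a > b): [(3, 10, 2)]
Optimal job order: [2, 1, 3]
Schedule:
  Job 2: M1 done at 3, M2 done at 13
  Job 1: M1 done at 7, M2 done at 17
  Job 3: M1 done at 17, M2 done at 19
Makespan = 19

19


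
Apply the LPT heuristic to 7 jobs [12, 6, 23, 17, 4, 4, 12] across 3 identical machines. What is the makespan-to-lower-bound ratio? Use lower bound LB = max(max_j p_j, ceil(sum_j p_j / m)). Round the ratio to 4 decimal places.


LPT order: [23, 17, 12, 12, 6, 4, 4]
Machine loads after assignment: [27, 27, 24]
LPT makespan = 27
Lower bound = max(max_job, ceil(total/3)) = max(23, 26) = 26
Ratio = 27 / 26 = 1.0385

1.0385


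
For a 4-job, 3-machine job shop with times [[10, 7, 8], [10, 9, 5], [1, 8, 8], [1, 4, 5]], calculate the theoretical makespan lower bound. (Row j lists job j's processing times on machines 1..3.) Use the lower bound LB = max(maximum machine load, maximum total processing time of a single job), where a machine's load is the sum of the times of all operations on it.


Machine loads:
  Machine 1: 10 + 10 + 1 + 1 = 22
  Machine 2: 7 + 9 + 8 + 4 = 28
  Machine 3: 8 + 5 + 8 + 5 = 26
Max machine load = 28
Job totals:
  Job 1: 25
  Job 2: 24
  Job 3: 17
  Job 4: 10
Max job total = 25
Lower bound = max(28, 25) = 28

28


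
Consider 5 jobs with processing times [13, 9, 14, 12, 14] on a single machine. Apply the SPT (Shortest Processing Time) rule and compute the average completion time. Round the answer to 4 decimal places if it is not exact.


Sort jobs by processing time (SPT order): [9, 12, 13, 14, 14]
Compute completion times sequentially:
  Job 1: processing = 9, completes at 9
  Job 2: processing = 12, completes at 21
  Job 3: processing = 13, completes at 34
  Job 4: processing = 14, completes at 48
  Job 5: processing = 14, completes at 62
Sum of completion times = 174
Average completion time = 174/5 = 34.8

34.8


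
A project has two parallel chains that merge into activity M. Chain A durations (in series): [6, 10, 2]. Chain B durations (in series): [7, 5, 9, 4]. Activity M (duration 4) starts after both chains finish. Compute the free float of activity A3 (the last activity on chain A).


ES(A3) = sum of predecessors on chain A = 16
EF(A3) = ES + duration = 16 + 2 = 18
Successor of A3 is M. ES(M) = max(sum(A), sum(B)) = max(18, 25) = 25
Free float = ES(successor) - EF(current) = 25 - 18 = 7

7


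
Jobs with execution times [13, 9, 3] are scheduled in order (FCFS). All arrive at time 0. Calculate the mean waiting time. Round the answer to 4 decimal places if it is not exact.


FCFS order (as given): [13, 9, 3]
Waiting times:
  Job 1: wait = 0
  Job 2: wait = 13
  Job 3: wait = 22
Sum of waiting times = 35
Average waiting time = 35/3 = 11.6667

11.6667


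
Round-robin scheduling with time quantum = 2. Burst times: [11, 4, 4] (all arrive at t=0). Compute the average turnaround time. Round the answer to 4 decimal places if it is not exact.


Time quantum = 2
Execution trace:
  J1 runs 2 units, time = 2
  J2 runs 2 units, time = 4
  J3 runs 2 units, time = 6
  J1 runs 2 units, time = 8
  J2 runs 2 units, time = 10
  J3 runs 2 units, time = 12
  J1 runs 2 units, time = 14
  J1 runs 2 units, time = 16
  J1 runs 2 units, time = 18
  J1 runs 1 units, time = 19
Finish times: [19, 10, 12]
Average turnaround = 41/3 = 13.6667

13.6667


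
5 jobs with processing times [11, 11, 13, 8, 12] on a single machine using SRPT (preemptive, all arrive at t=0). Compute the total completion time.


Since all jobs arrive at t=0, SRPT equals SPT ordering.
SPT order: [8, 11, 11, 12, 13]
Completion times:
  Job 1: p=8, C=8
  Job 2: p=11, C=19
  Job 3: p=11, C=30
  Job 4: p=12, C=42
  Job 5: p=13, C=55
Total completion time = 8 + 19 + 30 + 42 + 55 = 154

154


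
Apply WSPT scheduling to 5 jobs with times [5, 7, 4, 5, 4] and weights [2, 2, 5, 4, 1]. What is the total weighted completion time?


Compute p/w ratios and sort ascending (WSPT): [(4, 5), (5, 4), (5, 2), (7, 2), (4, 1)]
Compute weighted completion times:
  Job (p=4,w=5): C=4, w*C=5*4=20
  Job (p=5,w=4): C=9, w*C=4*9=36
  Job (p=5,w=2): C=14, w*C=2*14=28
  Job (p=7,w=2): C=21, w*C=2*21=42
  Job (p=4,w=1): C=25, w*C=1*25=25
Total weighted completion time = 151

151


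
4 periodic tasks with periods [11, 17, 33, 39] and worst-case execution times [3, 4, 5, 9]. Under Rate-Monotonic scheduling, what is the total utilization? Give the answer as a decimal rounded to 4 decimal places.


Compute individual utilizations (exact fractions):
  Task 1: C/T = 3/11 (approx. 0.2727)
  Task 2: C/T = 4/17 (approx. 0.2353)
  Task 3: C/T = 5/33 (approx. 0.1515)
  Task 4: C/T = 9/39 = 3/13 (approx. 0.2308)
Total utilization U = 3/11 + 4/17 + 5/33 + 3/13 = 6493/7293
Rounded to 4 decimal places: U = 0.8903
RM (Liu & Layland) bound for 4 tasks = 0.756828; compare with U = 6493/7293 (approx. 0.890306)
bound < U <= 1, so the RM sufficient condition is not met (inconclusive; an exact test such as response-time analysis is needed).

0.8903


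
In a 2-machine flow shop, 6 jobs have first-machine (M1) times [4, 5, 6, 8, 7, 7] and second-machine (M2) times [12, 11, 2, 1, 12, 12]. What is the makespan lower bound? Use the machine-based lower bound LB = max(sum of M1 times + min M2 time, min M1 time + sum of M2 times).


LB1 = sum(M1 times) + min(M2 times) = 37 + 1 = 38
LB2 = min(M1 times) + sum(M2 times) = 4 + 50 = 54
Lower bound = max(LB1, LB2) = max(38, 54) = 54

54


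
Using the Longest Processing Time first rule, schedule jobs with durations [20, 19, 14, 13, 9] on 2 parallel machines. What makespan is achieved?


Sort jobs in decreasing order (LPT): [20, 19, 14, 13, 9]
Assign each job to the least loaded machine:
  Machine 1: jobs [20, 13, 9], load = 42
  Machine 2: jobs [19, 14], load = 33
Makespan = max load = 42

42


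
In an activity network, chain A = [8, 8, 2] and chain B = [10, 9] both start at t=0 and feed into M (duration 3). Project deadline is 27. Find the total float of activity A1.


Forward pass: ES(A1) = sum of predecessors on chain A = 0
EF = ES + duration = 0 + 8 = 8
Backward pass: LF(M) = deadline = 27; LS(M) = 27 - 3 = 24
LF(A1) = LS(M) - sum(successors on chain A) = 24 - 10 = 14
LS = LF - duration = 14 - 8 = 6
Total float = LS - ES = 6 - 0 = 6

6


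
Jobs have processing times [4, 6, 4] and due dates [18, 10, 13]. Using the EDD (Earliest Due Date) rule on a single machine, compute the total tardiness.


Sort by due date (EDD order): [(6, 10), (4, 13), (4, 18)]
Compute completion times and tardiness:
  Job 1: p=6, d=10, C=6, tardiness=max(0,6-10)=0
  Job 2: p=4, d=13, C=10, tardiness=max(0,10-13)=0
  Job 3: p=4, d=18, C=14, tardiness=max(0,14-18)=0
Total tardiness = 0

0


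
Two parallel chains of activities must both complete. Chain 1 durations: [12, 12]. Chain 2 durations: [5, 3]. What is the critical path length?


Path A total = 12 + 12 = 24
Path B total = 5 + 3 = 8
Critical path = longest path = max(24, 8) = 24

24


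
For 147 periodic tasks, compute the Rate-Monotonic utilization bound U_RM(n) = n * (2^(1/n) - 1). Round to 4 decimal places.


Compute 2^(1/147) = 1.0047264214
Subtract 1: 1.0047264214 - 1 = 0.0047264214
Multiply by n: 147 * 0.0047264214 = 0.6947839458
Round to 4 dp: 0.6948

0.6948


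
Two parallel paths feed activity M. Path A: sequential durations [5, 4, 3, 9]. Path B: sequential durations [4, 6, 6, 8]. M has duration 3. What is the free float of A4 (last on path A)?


ES(A4) = sum of predecessors on chain A = 12
EF(A4) = ES + duration = 12 + 9 = 21
Successor of A4 is M. ES(M) = max(sum(A), sum(B)) = max(21, 24) = 24
Free float = ES(successor) - EF(current) = 24 - 21 = 3

3


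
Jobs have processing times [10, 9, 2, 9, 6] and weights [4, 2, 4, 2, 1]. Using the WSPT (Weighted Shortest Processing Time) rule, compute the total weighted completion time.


Compute p/w ratios and sort ascending (WSPT): [(2, 4), (10, 4), (9, 2), (9, 2), (6, 1)]
Compute weighted completion times:
  Job (p=2,w=4): C=2, w*C=4*2=8
  Job (p=10,w=4): C=12, w*C=4*12=48
  Job (p=9,w=2): C=21, w*C=2*21=42
  Job (p=9,w=2): C=30, w*C=2*30=60
  Job (p=6,w=1): C=36, w*C=1*36=36
Total weighted completion time = 194

194


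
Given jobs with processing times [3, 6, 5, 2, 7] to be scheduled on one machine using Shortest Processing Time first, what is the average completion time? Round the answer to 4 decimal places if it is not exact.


Sort jobs by processing time (SPT order): [2, 3, 5, 6, 7]
Compute completion times sequentially:
  Job 1: processing = 2, completes at 2
  Job 2: processing = 3, completes at 5
  Job 3: processing = 5, completes at 10
  Job 4: processing = 6, completes at 16
  Job 5: processing = 7, completes at 23
Sum of completion times = 56
Average completion time = 56/5 = 11.2

11.2


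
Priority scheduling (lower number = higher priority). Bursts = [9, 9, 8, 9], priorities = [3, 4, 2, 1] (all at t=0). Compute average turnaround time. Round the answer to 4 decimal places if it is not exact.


Sort by priority (ascending = highest first):
Order: [(1, 9), (2, 8), (3, 9), (4, 9)]
Completion times:
  Priority 1, burst=9, C=9
  Priority 2, burst=8, C=17
  Priority 3, burst=9, C=26
  Priority 4, burst=9, C=35
Average turnaround = 87/4 = 21.75

21.75


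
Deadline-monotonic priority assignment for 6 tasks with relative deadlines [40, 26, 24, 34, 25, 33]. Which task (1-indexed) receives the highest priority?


Sort tasks by relative deadline (ascending):
  Task 3: deadline = 24
  Task 5: deadline = 25
  Task 2: deadline = 26
  Task 6: deadline = 33
  Task 4: deadline = 34
  Task 1: deadline = 40
Priority order (highest first): [3, 5, 2, 6, 4, 1]
Highest priority task = 3

3


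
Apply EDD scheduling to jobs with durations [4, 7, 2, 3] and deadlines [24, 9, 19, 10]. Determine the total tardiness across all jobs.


Sort by due date (EDD order): [(7, 9), (3, 10), (2, 19), (4, 24)]
Compute completion times and tardiness:
  Job 1: p=7, d=9, C=7, tardiness=max(0,7-9)=0
  Job 2: p=3, d=10, C=10, tardiness=max(0,10-10)=0
  Job 3: p=2, d=19, C=12, tardiness=max(0,12-19)=0
  Job 4: p=4, d=24, C=16, tardiness=max(0,16-24)=0
Total tardiness = 0

0


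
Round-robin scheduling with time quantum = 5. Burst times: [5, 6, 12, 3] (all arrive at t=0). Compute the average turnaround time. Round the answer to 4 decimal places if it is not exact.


Time quantum = 5
Execution trace:
  J1 runs 5 units, time = 5
  J2 runs 5 units, time = 10
  J3 runs 5 units, time = 15
  J4 runs 3 units, time = 18
  J2 runs 1 units, time = 19
  J3 runs 5 units, time = 24
  J3 runs 2 units, time = 26
Finish times: [5, 19, 26, 18]
Average turnaround = 68/4 = 17.0

17.0


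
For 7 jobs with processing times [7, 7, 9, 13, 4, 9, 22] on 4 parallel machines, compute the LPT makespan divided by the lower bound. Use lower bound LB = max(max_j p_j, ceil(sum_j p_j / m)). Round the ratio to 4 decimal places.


LPT order: [22, 13, 9, 9, 7, 7, 4]
Machine loads after assignment: [22, 17, 16, 16]
LPT makespan = 22
Lower bound = max(max_job, ceil(total/4)) = max(22, 18) = 22
Ratio = 22 / 22 = 1.0

1.0


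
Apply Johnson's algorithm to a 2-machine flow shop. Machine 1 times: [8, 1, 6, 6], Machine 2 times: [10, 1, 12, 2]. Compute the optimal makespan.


Apply Johnson's rule:
  Group 1 (a <= b): [(2, 1, 1), (3, 6, 12), (1, 8, 10)]
  Group 2 (a > b): [(4, 6, 2)]
Optimal job order: [2, 3, 1, 4]
Schedule:
  Job 2: M1 done at 1, M2 done at 2
  Job 3: M1 done at 7, M2 done at 19
  Job 1: M1 done at 15, M2 done at 29
  Job 4: M1 done at 21, M2 done at 31
Makespan = 31

31


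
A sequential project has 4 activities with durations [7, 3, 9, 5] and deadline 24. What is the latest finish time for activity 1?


LF(activity 1) = deadline - sum of successor durations
Successors: activities 2 through 4 with durations [3, 9, 5]
Sum of successor durations = 17
LF = 24 - 17 = 7

7


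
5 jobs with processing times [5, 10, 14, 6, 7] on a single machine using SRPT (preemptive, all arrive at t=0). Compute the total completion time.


Since all jobs arrive at t=0, SRPT equals SPT ordering.
SPT order: [5, 6, 7, 10, 14]
Completion times:
  Job 1: p=5, C=5
  Job 2: p=6, C=11
  Job 3: p=7, C=18
  Job 4: p=10, C=28
  Job 5: p=14, C=42
Total completion time = 5 + 11 + 18 + 28 + 42 = 104

104


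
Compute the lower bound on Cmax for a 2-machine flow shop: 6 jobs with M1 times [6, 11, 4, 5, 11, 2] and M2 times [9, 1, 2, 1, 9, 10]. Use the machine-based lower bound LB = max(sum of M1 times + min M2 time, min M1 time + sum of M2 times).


LB1 = sum(M1 times) + min(M2 times) = 39 + 1 = 40
LB2 = min(M1 times) + sum(M2 times) = 2 + 32 = 34
Lower bound = max(LB1, LB2) = max(40, 34) = 40

40


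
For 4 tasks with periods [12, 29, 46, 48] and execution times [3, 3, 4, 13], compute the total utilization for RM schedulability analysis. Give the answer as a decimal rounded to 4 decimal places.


Compute individual utilizations (exact fractions):
  Task 1: C/T = 3/12 = 1/4 (approx. 0.25)
  Task 2: C/T = 3/29 (approx. 0.1034)
  Task 3: C/T = 4/46 = 2/23 (approx. 0.087)
  Task 4: C/T = 13/48 (approx. 0.2708)
Total utilization U = 1/4 + 3/29 + 2/23 + 13/48 = 22771/32016
Rounded to 4 decimal places: U = 0.7112
RM (Liu & Layland) bound for 4 tasks = 0.756828; compare with U = 22771/32016 (approx. 0.711238)
U <= bound, so schedulable by RM sufficient condition.

0.7112


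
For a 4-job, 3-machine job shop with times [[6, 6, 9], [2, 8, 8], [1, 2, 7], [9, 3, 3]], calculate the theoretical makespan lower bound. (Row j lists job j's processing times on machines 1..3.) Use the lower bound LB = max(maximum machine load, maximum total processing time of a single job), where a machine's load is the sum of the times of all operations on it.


Machine loads:
  Machine 1: 6 + 2 + 1 + 9 = 18
  Machine 2: 6 + 8 + 2 + 3 = 19
  Machine 3: 9 + 8 + 7 + 3 = 27
Max machine load = 27
Job totals:
  Job 1: 21
  Job 2: 18
  Job 3: 10
  Job 4: 15
Max job total = 21
Lower bound = max(27, 21) = 27

27


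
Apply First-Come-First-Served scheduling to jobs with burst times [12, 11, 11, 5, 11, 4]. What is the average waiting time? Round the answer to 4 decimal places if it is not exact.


FCFS order (as given): [12, 11, 11, 5, 11, 4]
Waiting times:
  Job 1: wait = 0
  Job 2: wait = 12
  Job 3: wait = 23
  Job 4: wait = 34
  Job 5: wait = 39
  Job 6: wait = 50
Sum of waiting times = 158
Average waiting time = 158/6 = 26.3333

26.3333


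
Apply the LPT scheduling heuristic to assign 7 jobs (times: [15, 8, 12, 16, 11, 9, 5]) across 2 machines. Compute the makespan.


Sort jobs in decreasing order (LPT): [16, 15, 12, 11, 9, 8, 5]
Assign each job to the least loaded machine:
  Machine 1: jobs [16, 11, 9], load = 36
  Machine 2: jobs [15, 12, 8, 5], load = 40
Makespan = max load = 40

40


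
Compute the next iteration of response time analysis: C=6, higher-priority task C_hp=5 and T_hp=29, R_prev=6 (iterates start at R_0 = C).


R_next = C + ceil(R_prev / T_hp) * C_hp
ceil(6 / 29) = ceil(0.2069) = 1
Interference = 1 * 5 = 5
R_next = 6 + 5 = 11

11


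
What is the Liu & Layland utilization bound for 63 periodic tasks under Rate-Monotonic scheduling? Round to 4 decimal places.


Compute 2^(1/63) = 1.0110630845
Subtract 1: 1.0110630845 - 1 = 0.0110630845
Multiply by n: 63 * 0.0110630845 = 0.6969743235
Round to 4 dp: 0.6970

0.6970


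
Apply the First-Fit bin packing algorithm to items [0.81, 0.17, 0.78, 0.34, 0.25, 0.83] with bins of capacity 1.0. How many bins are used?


Place items sequentially using First-Fit:
  Item 0.81 -> new Bin 1
  Item 0.17 -> Bin 1 (now 0.98)
  Item 0.78 -> new Bin 2
  Item 0.34 -> new Bin 3
  Item 0.25 -> Bin 3 (now 0.59)
  Item 0.83 -> new Bin 4
Total bins used = 4

4


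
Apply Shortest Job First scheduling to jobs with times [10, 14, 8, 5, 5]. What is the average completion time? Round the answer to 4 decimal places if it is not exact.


SJF order (ascending): [5, 5, 8, 10, 14]
Completion times:
  Job 1: burst=5, C=5
  Job 2: burst=5, C=10
  Job 3: burst=8, C=18
  Job 4: burst=10, C=28
  Job 5: burst=14, C=42
Average completion = 103/5 = 20.6

20.6


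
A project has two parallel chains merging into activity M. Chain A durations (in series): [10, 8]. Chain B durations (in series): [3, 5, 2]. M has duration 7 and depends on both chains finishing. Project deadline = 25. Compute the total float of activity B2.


Forward pass: ES(B2) = sum of predecessors on chain B = 3
EF = ES + duration = 3 + 5 = 8
Backward pass: LF(M) = deadline = 25; LS(M) = 25 - 7 = 18
LF(B2) = LS(M) - sum(successors on chain B) = 18 - 2 = 16
LS = LF - duration = 16 - 5 = 11
Total float = LS - ES = 11 - 3 = 8

8


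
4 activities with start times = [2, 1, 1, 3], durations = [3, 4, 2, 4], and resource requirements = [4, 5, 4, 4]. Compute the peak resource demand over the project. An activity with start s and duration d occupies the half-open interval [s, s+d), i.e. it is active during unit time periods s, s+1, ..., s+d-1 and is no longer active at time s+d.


Each activity i is active on [start_i, start_i + duration_i).
Compute total resource usage per time slot:
  t=0: active resources = [], total = 0
  t=1: active resources = [5, 4], total = 9
  t=2: active resources = [4, 5, 4], total = 13
  t=3: active resources = [4, 5, 4], total = 13
  t=4: active resources = [4, 5, 4], total = 13
  t=5: active resources = [4], total = 4
  t=6: active resources = [4], total = 4
Peak resource demand = 13

13


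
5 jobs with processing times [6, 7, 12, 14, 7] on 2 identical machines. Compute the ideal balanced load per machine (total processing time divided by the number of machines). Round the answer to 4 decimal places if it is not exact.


Total processing time = 6 + 7 + 12 + 14 + 7 = 46
Number of machines = 2
Ideal balanced load = 46 / 2 = 23.0

23.0


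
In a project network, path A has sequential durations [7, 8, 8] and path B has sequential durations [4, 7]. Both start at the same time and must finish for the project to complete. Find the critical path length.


Path A total = 7 + 8 + 8 = 23
Path B total = 4 + 7 = 11
Critical path = longest path = max(23, 11) = 23

23


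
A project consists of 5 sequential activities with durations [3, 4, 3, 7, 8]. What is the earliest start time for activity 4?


Activity 4 starts after activities 1 through 3 complete.
Predecessor durations: [3, 4, 3]
ES = 3 + 4 + 3 = 10

10


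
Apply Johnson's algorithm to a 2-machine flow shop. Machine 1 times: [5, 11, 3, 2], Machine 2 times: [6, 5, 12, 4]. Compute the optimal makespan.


Apply Johnson's rule:
  Group 1 (a <= b): [(4, 2, 4), (3, 3, 12), (1, 5, 6)]
  Group 2 (a > b): [(2, 11, 5)]
Optimal job order: [4, 3, 1, 2]
Schedule:
  Job 4: M1 done at 2, M2 done at 6
  Job 3: M1 done at 5, M2 done at 18
  Job 1: M1 done at 10, M2 done at 24
  Job 2: M1 done at 21, M2 done at 29
Makespan = 29

29


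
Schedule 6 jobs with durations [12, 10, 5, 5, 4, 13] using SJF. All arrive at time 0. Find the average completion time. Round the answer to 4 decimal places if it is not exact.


SJF order (ascending): [4, 5, 5, 10, 12, 13]
Completion times:
  Job 1: burst=4, C=4
  Job 2: burst=5, C=9
  Job 3: burst=5, C=14
  Job 4: burst=10, C=24
  Job 5: burst=12, C=36
  Job 6: burst=13, C=49
Average completion = 136/6 = 22.6667

22.6667


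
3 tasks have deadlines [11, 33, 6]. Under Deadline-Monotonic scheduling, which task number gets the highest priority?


Sort tasks by relative deadline (ascending):
  Task 3: deadline = 6
  Task 1: deadline = 11
  Task 2: deadline = 33
Priority order (highest first): [3, 1, 2]
Highest priority task = 3

3


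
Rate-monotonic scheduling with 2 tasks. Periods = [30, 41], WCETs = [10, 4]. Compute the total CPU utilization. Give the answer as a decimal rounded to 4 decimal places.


Compute individual utilizations (exact fractions):
  Task 1: C/T = 10/30 = 1/3 (approx. 0.3333)
  Task 2: C/T = 4/41 (approx. 0.0976)
Total utilization U = 1/3 + 4/41 = 53/123
Rounded to 4 decimal places: U = 0.4309
RM (Liu & Layland) bound for 2 tasks = 0.828427; compare with U = 53/123 (approx. 0.430894)
U <= bound, so schedulable by RM sufficient condition.

0.4309


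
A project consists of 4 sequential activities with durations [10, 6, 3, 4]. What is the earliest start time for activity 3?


Activity 3 starts after activities 1 through 2 complete.
Predecessor durations: [10, 6]
ES = 10 + 6 = 16

16


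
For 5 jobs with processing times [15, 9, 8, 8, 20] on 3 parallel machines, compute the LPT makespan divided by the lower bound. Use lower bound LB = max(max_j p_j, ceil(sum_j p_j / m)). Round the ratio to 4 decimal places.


LPT order: [20, 15, 9, 8, 8]
Machine loads after assignment: [20, 23, 17]
LPT makespan = 23
Lower bound = max(max_job, ceil(total/3)) = max(20, 20) = 20
Ratio = 23 / 20 = 1.15

1.15


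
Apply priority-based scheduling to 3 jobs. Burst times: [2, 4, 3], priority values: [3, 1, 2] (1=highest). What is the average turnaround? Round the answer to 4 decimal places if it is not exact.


Sort by priority (ascending = highest first):
Order: [(1, 4), (2, 3), (3, 2)]
Completion times:
  Priority 1, burst=4, C=4
  Priority 2, burst=3, C=7
  Priority 3, burst=2, C=9
Average turnaround = 20/3 = 6.6667

6.6667


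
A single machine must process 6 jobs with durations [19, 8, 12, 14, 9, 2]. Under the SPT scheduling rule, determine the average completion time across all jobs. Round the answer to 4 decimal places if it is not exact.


Sort jobs by processing time (SPT order): [2, 8, 9, 12, 14, 19]
Compute completion times sequentially:
  Job 1: processing = 2, completes at 2
  Job 2: processing = 8, completes at 10
  Job 3: processing = 9, completes at 19
  Job 4: processing = 12, completes at 31
  Job 5: processing = 14, completes at 45
  Job 6: processing = 19, completes at 64
Sum of completion times = 171
Average completion time = 171/6 = 28.5

28.5


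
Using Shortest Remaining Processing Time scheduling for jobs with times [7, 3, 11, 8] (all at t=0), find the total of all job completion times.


Since all jobs arrive at t=0, SRPT equals SPT ordering.
SPT order: [3, 7, 8, 11]
Completion times:
  Job 1: p=3, C=3
  Job 2: p=7, C=10
  Job 3: p=8, C=18
  Job 4: p=11, C=29
Total completion time = 3 + 10 + 18 + 29 = 60

60


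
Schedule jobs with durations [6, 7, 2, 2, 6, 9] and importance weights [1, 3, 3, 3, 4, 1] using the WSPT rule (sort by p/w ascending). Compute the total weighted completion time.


Compute p/w ratios and sort ascending (WSPT): [(2, 3), (2, 3), (6, 4), (7, 3), (6, 1), (9, 1)]
Compute weighted completion times:
  Job (p=2,w=3): C=2, w*C=3*2=6
  Job (p=2,w=3): C=4, w*C=3*4=12
  Job (p=6,w=4): C=10, w*C=4*10=40
  Job (p=7,w=3): C=17, w*C=3*17=51
  Job (p=6,w=1): C=23, w*C=1*23=23
  Job (p=9,w=1): C=32, w*C=1*32=32
Total weighted completion time = 164

164


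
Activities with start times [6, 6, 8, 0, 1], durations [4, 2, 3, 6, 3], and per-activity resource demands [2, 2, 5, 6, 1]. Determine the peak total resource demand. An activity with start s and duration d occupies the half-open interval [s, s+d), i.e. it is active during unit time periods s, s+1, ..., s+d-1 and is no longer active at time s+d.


Each activity i is active on [start_i, start_i + duration_i).
Compute total resource usage per time slot:
  t=0: active resources = [6], total = 6
  t=1: active resources = [6, 1], total = 7
  t=2: active resources = [6, 1], total = 7
  t=3: active resources = [6, 1], total = 7
  t=4: active resources = [6], total = 6
  t=5: active resources = [6], total = 6
  t=6: active resources = [2, 2], total = 4
  t=7: active resources = [2, 2], total = 4
  t=8: active resources = [2, 5], total = 7
  t=9: active resources = [2, 5], total = 7
  t=10: active resources = [5], total = 5
Peak resource demand = 7

7


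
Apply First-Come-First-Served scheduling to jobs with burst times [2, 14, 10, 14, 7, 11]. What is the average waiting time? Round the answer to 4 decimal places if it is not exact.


FCFS order (as given): [2, 14, 10, 14, 7, 11]
Waiting times:
  Job 1: wait = 0
  Job 2: wait = 2
  Job 3: wait = 16
  Job 4: wait = 26
  Job 5: wait = 40
  Job 6: wait = 47
Sum of waiting times = 131
Average waiting time = 131/6 = 21.8333

21.8333


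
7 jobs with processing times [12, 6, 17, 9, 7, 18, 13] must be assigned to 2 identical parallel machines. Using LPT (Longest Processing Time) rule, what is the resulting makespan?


Sort jobs in decreasing order (LPT): [18, 17, 13, 12, 9, 7, 6]
Assign each job to the least loaded machine:
  Machine 1: jobs [18, 12, 9], load = 39
  Machine 2: jobs [17, 13, 7, 6], load = 43
Makespan = max load = 43

43


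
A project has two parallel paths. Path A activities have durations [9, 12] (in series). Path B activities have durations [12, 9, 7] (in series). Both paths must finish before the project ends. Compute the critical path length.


Path A total = 9 + 12 = 21
Path B total = 12 + 9 + 7 = 28
Critical path = longest path = max(21, 28) = 28

28


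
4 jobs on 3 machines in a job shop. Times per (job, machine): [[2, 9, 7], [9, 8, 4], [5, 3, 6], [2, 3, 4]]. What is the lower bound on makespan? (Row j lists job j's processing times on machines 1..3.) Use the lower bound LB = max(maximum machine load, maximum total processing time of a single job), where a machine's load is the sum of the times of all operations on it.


Machine loads:
  Machine 1: 2 + 9 + 5 + 2 = 18
  Machine 2: 9 + 8 + 3 + 3 = 23
  Machine 3: 7 + 4 + 6 + 4 = 21
Max machine load = 23
Job totals:
  Job 1: 18
  Job 2: 21
  Job 3: 14
  Job 4: 9
Max job total = 21
Lower bound = max(23, 21) = 23

23


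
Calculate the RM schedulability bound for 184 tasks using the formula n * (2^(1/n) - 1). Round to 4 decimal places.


Compute 2^(1/184) = 1.0037742087
Subtract 1: 1.0037742087 - 1 = 0.0037742087
Multiply by n: 184 * 0.0037742087 = 0.6944544008
Round to 4 dp: 0.6945

0.6945


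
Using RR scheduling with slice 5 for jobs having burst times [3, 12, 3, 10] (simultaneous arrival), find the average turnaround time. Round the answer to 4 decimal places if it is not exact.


Time quantum = 5
Execution trace:
  J1 runs 3 units, time = 3
  J2 runs 5 units, time = 8
  J3 runs 3 units, time = 11
  J4 runs 5 units, time = 16
  J2 runs 5 units, time = 21
  J4 runs 5 units, time = 26
  J2 runs 2 units, time = 28
Finish times: [3, 28, 11, 26]
Average turnaround = 68/4 = 17.0

17.0


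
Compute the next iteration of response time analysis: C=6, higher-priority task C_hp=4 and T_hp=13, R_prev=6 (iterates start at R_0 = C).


R_next = C + ceil(R_prev / T_hp) * C_hp
ceil(6 / 13) = ceil(0.4615) = 1
Interference = 1 * 4 = 4
R_next = 6 + 4 = 10

10


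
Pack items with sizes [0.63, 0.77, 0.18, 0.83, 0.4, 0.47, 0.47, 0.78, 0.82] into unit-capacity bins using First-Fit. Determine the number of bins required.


Place items sequentially using First-Fit:
  Item 0.63 -> new Bin 1
  Item 0.77 -> new Bin 2
  Item 0.18 -> Bin 1 (now 0.81)
  Item 0.83 -> new Bin 3
  Item 0.4 -> new Bin 4
  Item 0.47 -> Bin 4 (now 0.87)
  Item 0.47 -> new Bin 5
  Item 0.78 -> new Bin 6
  Item 0.82 -> new Bin 7
Total bins used = 7

7


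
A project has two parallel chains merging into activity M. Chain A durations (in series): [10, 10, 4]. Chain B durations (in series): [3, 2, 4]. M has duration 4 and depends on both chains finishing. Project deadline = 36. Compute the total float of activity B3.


Forward pass: ES(B3) = sum of predecessors on chain B = 5
EF = ES + duration = 5 + 4 = 9
Backward pass: LF(M) = deadline = 36; LS(M) = 36 - 4 = 32
LF(B3) = LS(M) - sum(successors on chain B) = 32 - 0 = 32
LS = LF - duration = 32 - 4 = 28
Total float = LS - ES = 28 - 5 = 23

23


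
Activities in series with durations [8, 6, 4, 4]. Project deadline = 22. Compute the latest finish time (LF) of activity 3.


LF(activity 3) = deadline - sum of successor durations
Successors: activities 4 through 4 with durations [4]
Sum of successor durations = 4
LF = 22 - 4 = 18

18


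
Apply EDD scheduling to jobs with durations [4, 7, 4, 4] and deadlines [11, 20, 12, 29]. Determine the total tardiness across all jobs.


Sort by due date (EDD order): [(4, 11), (4, 12), (7, 20), (4, 29)]
Compute completion times and tardiness:
  Job 1: p=4, d=11, C=4, tardiness=max(0,4-11)=0
  Job 2: p=4, d=12, C=8, tardiness=max(0,8-12)=0
  Job 3: p=7, d=20, C=15, tardiness=max(0,15-20)=0
  Job 4: p=4, d=29, C=19, tardiness=max(0,19-29)=0
Total tardiness = 0

0


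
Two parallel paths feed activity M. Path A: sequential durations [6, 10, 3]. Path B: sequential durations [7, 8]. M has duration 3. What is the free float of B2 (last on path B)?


ES(B2) = sum of predecessors on chain B = 7
EF(B2) = ES + duration = 7 + 8 = 15
Successor of B2 is M. ES(M) = max(sum(A), sum(B)) = max(19, 15) = 19
Free float = ES(successor) - EF(current) = 19 - 15 = 4

4


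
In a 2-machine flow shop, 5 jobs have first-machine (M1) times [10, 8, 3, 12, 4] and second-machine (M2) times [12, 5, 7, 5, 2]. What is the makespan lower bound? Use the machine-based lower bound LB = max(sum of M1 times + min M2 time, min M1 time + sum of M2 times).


LB1 = sum(M1 times) + min(M2 times) = 37 + 2 = 39
LB2 = min(M1 times) + sum(M2 times) = 3 + 31 = 34
Lower bound = max(LB1, LB2) = max(39, 34) = 39

39


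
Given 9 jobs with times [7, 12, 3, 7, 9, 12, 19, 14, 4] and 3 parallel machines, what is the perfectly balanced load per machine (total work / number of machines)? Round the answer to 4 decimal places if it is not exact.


Total processing time = 7 + 12 + 3 + 7 + 9 + 12 + 19 + 14 + 4 = 87
Number of machines = 3
Ideal balanced load = 87 / 3 = 29.0

29.0


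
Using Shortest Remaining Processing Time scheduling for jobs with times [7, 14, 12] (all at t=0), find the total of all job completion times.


Since all jobs arrive at t=0, SRPT equals SPT ordering.
SPT order: [7, 12, 14]
Completion times:
  Job 1: p=7, C=7
  Job 2: p=12, C=19
  Job 3: p=14, C=33
Total completion time = 7 + 19 + 33 = 59

59


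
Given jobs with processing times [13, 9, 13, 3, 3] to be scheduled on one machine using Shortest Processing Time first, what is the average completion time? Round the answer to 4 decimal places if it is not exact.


Sort jobs by processing time (SPT order): [3, 3, 9, 13, 13]
Compute completion times sequentially:
  Job 1: processing = 3, completes at 3
  Job 2: processing = 3, completes at 6
  Job 3: processing = 9, completes at 15
  Job 4: processing = 13, completes at 28
  Job 5: processing = 13, completes at 41
Sum of completion times = 93
Average completion time = 93/5 = 18.6

18.6


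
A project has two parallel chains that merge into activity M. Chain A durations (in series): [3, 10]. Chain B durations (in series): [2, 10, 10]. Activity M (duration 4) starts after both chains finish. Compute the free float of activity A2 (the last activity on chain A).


ES(A2) = sum of predecessors on chain A = 3
EF(A2) = ES + duration = 3 + 10 = 13
Successor of A2 is M. ES(M) = max(sum(A), sum(B)) = max(13, 22) = 22
Free float = ES(successor) - EF(current) = 22 - 13 = 9

9
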